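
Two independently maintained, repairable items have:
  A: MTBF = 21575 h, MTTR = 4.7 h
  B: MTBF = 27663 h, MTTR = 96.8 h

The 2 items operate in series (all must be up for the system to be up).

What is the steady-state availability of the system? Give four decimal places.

A(A) = MTBF/(MTBF+MTTR) = 21575/(21575+4.7) = 0.999782
A(B) = MTBF/(MTBF+MTTR) = 27663/(27663+96.8) = 0.996513
Series availability: 0.999782 × 0.996513 = 0.9963

0.9963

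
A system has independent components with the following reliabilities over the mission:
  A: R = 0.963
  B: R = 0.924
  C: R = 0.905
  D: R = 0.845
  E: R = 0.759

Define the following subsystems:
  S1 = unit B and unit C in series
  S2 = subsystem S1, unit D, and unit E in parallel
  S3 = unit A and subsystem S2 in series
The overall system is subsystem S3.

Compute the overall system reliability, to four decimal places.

0.9571

Series (B and C): 0.924000 × 0.905000 = 0.836220
Parallel ([0.836220], D, and E): 1 − (1 − 0.836220)(1 − 0.845000)(1 − 0.759000) = 0.993882
Series (A and [0.993882]): 0.963000 × 0.993882 = 0.9571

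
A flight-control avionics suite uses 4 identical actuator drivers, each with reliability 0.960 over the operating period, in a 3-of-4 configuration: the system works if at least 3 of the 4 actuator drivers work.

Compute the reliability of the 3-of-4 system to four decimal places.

0.9909

R = Σ_{i=3}^{4} C(4,i) p^i (1−p)^{4−i} with p = 0.960
C(4,3)·0.960^3·0.040^1 = 0.141558
C(4,4)·0.960^4·0.040^0 = 0.849347
Sum = 0.9909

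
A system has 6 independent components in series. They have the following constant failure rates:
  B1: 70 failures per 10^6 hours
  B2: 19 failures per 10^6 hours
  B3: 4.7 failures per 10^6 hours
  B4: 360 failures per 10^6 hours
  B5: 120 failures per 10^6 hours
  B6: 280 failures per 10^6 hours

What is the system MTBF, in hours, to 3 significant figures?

Series of exponential components: λ_sys = Σ λ_i
λ_sys = 0.000070 + 0.000019 + 0.0000047 + 0.00036 + 0.00012 + 0.00028 = 8.5370e-04 /h
MTBF = 1 / λ_sys = 1170 h

1170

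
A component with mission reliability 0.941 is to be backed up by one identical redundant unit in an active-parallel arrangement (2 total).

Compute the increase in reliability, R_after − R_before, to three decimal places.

0.056

R_before = 0.941
R_after = 1 − (1 − 0.941)^2 = 0.997
ΔR = 0.997 − 0.941 = 0.056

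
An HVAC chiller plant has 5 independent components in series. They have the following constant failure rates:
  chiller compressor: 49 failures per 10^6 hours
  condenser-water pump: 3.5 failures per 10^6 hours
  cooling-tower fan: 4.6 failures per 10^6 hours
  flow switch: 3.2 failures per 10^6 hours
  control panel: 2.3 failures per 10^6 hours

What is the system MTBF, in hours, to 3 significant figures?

16000

Series of exponential components: λ_sys = Σ λ_i
λ_sys = 0.000049 + 0.0000035 + 0.0000046 + 0.0000032 + 0.0000023 = 6.2600e-05 /h
MTBF = 1 / λ_sys = 16000 h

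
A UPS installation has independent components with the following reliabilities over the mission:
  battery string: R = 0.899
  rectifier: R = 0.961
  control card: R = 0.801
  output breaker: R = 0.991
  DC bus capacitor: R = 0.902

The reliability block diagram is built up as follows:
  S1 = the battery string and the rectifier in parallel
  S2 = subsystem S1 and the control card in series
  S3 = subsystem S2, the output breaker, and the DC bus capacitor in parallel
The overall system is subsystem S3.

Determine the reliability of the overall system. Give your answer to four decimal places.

Parallel (battery string and rectifier): 1 − (1 − 0.899000)(1 − 0.961000) = 0.996061
Series ([0.996061] and control card): 0.996061 × 0.801000 = 0.797845
Parallel ([0.797845], output breaker, and DC bus capacitor): 1 − (1 − 0.797845)(1 − 0.991000)(1 − 0.902000) = 0.9998

0.9998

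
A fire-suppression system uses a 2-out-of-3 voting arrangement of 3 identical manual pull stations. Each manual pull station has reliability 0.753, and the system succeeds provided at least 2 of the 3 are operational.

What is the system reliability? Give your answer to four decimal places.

R = Σ_{i=2}^{3} C(3,i) p^i (1−p)^{3−i} with p = 0.753
C(3,2)·0.753^2·0.247^1 = 0.420154
C(3,3)·0.753^3·0.247^0 = 0.426958
Sum = 0.8471

0.8471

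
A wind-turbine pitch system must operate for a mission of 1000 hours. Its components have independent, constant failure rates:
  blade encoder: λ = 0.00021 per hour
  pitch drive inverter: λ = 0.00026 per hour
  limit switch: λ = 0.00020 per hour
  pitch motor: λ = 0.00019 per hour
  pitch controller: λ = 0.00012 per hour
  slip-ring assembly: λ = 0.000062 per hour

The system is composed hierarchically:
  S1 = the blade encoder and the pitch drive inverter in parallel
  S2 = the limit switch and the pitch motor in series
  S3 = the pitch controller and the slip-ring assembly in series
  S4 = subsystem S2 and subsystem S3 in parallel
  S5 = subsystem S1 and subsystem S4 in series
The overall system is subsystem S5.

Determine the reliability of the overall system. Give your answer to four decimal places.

R(blade encoder) = exp(−0.00021 × 1000) = 0.810584
R(pitch drive inverter) = exp(−0.00026 × 1000) = 0.771052
R(limit switch) = exp(−0.00020 × 1000) = 0.818731
R(pitch motor) = exp(−0.00019 × 1000) = 0.826959
R(pitch controller) = exp(−0.00012 × 1000) = 0.886920
R(slip-ring assembly) = exp(−0.000062 × 1000) = 0.939883
Parallel (blade encoder and pitch drive inverter): 1 − (1 − 0.810584)(1 − 0.771052) = 0.956634
Series (limit switch and pitch motor): 0.818731 × 0.826959 = 0.677057
Series (pitch controller and slip-ring assembly): 0.886920 × 0.939883 = 0.833601
Parallel ([0.677057] and [0.833601]): 1 − (1 − 0.677057)(1 − 0.833601) = 0.946263
Series ([0.956634] and [0.946263]): 0.956634 × 0.946263 = 0.9052

0.9052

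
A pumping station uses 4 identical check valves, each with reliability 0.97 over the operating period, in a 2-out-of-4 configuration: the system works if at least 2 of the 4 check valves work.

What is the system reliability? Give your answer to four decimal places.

R = Σ_{i=2}^{4} C(4,i) p^i (1−p)^{4−i} with p = 0.97
C(4,2)·0.97^2·0.03^2 = 0.005081
C(4,3)·0.97^3·0.03^1 = 0.109521
C(4,4)·0.97^4·0.03^0 = 0.885293
Sum = 0.9999

0.9999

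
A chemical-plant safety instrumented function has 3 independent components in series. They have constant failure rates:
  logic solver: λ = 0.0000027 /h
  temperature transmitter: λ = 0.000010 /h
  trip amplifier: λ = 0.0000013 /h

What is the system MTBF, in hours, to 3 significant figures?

Series of exponential components: λ_sys = Σ λ_i
λ_sys = 0.0000027 + 0.000010 + 0.0000013 = 1.4000e-05 /h
MTBF = 1 / λ_sys = 71400 h

71400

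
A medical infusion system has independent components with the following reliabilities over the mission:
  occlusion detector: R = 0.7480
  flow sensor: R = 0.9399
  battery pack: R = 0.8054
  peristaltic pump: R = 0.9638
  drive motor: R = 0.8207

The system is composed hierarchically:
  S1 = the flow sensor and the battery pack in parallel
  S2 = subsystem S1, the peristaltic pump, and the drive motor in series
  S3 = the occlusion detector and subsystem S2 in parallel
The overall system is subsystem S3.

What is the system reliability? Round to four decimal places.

0.9450

Parallel (flow sensor and battery pack): 1 − (1 − 0.939900)(1 − 0.805400) = 0.988305
Series ([0.988305], peristaltic pump, and drive motor): 0.988305 × 0.963800 × 0.820700 = 0.781740
Parallel (occlusion detector and [0.781740]): 1 − (1 − 0.748000)(1 − 0.781740) = 0.9450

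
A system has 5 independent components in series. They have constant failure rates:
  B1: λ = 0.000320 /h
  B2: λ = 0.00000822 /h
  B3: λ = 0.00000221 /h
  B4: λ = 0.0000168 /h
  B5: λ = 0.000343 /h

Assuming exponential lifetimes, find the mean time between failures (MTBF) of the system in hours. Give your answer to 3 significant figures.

Series of exponential components: λ_sys = Σ λ_i
λ_sys = 0.000320 + 0.00000822 + 0.00000221 + 0.0000168 + 0.000343 = 6.9023e-04 /h
MTBF = 1 / λ_sys = 1450 h

1450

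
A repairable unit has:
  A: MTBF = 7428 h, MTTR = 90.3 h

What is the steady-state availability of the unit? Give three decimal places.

A(A) = MTBF/(MTBF+MTTR) = 7428/(7428+90.3) = 0.988

0.988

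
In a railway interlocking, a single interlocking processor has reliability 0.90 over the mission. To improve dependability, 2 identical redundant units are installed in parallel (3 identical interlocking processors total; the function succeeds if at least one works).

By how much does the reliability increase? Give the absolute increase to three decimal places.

0.099

R_before = 0.90
R_after = 1 − (1 − 0.90)^3 = 0.999
ΔR = 0.999 − 0.90 = 0.099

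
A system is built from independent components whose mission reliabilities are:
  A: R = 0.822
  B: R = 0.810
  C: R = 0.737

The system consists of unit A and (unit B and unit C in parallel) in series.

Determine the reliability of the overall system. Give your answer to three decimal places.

0.781

Parallel (B and C): 1 − (1 − 0.81000)(1 − 0.73700) = 0.95003
Series (A and [0.95003]): 0.82200 × 0.95003 = 0.781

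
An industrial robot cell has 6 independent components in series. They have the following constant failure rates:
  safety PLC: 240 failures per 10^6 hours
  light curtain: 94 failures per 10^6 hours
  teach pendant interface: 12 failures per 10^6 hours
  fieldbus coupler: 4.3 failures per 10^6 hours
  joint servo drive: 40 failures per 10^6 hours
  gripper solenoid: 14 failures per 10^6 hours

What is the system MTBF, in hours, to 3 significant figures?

2470

Series of exponential components: λ_sys = Σ λ_i
λ_sys = 0.00024 + 0.000094 + 0.000012 + 0.0000043 + 0.000040 + 0.000014 = 4.0430e-04 /h
MTBF = 1 / λ_sys = 2470 h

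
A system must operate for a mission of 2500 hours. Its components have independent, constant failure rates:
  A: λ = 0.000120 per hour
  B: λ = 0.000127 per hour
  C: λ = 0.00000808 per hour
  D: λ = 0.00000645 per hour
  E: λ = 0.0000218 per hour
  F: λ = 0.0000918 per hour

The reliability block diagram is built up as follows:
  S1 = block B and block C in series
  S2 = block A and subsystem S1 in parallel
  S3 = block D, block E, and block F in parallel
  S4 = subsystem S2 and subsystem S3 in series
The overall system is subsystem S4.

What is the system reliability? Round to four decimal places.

R(A) = exp(−0.000120 × 2500) = 0.740818
R(B) = exp(−0.000127 × 2500) = 0.727967
R(C) = exp(−0.00000808 × 2500) = 0.980003
R(D) = exp(−0.00000645 × 2500) = 0.984004
R(E) = exp(−0.0000218 × 2500) = 0.946959
R(F) = exp(−0.0000918 × 2500) = 0.794931
Series (B and C): 0.727967 × 0.980003 = 0.713410
Parallel (A and [0.713410]): 1 − (1 − 0.740818)(1 − 0.713410) = 0.925721
Parallel (D, E, and F): 1 − (1 − 0.984004)(1 − 0.946959)(1 − 0.794931) = 0.999826
Series ([0.925721] and [0.999826]): 0.925721 × 0.999826 = 0.9256

0.9256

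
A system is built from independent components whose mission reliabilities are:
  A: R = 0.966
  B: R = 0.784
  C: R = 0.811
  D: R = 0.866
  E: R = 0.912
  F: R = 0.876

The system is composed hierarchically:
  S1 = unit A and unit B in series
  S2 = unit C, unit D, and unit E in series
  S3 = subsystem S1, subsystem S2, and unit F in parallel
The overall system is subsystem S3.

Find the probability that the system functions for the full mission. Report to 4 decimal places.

Series (A and B): 0.966000 × 0.784000 = 0.757344
Series (C, D, and E): 0.811000 × 0.866000 × 0.912000 = 0.640521
Parallel ([0.757344], [0.640521], and F): 1 − (1 − 0.757344)(1 − 0.640521)(1 − 0.876000) = 0.9892

0.9892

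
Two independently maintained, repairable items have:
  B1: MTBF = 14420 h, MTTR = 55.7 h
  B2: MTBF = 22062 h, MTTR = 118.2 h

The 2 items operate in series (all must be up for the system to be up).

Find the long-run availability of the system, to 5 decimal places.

A(B1) = MTBF/(MTBF+MTTR) = 14420/(14420+55.7) = 0.996152
A(B2) = MTBF/(MTBF+MTTR) = 22062/(22062+118.2) = 0.994671
Series availability: 0.996152 × 0.994671 = 0.99084

0.99084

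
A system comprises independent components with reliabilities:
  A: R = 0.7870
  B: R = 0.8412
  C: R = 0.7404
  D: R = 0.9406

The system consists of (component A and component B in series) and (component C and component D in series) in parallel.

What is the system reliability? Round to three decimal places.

0.897

Series (A and B): 0.78700 × 0.84120 = 0.66202
Series (C and D): 0.74040 × 0.94060 = 0.69642
Parallel ([0.66202] and [0.69642]): 1 − (1 − 0.66202)(1 − 0.69642) = 0.897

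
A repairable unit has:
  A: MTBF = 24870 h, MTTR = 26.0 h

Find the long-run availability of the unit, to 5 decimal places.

0.99896

A(A) = MTBF/(MTBF+MTTR) = 24870/(24870+26.0) = 0.99896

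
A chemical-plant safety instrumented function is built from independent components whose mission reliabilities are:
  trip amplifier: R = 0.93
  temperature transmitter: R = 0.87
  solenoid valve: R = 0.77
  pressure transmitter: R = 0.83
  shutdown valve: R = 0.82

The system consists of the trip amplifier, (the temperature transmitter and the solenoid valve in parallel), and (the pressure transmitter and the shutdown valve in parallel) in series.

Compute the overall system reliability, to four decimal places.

0.8746

Parallel (temperature transmitter and solenoid valve): 1 − (1 − 0.870000)(1 − 0.770000) = 0.970100
Parallel (pressure transmitter and shutdown valve): 1 − (1 − 0.830000)(1 − 0.820000) = 0.969400
Series (trip amplifier, [0.970100], and [0.969400]): 0.930000 × 0.970100 × 0.969400 = 0.8746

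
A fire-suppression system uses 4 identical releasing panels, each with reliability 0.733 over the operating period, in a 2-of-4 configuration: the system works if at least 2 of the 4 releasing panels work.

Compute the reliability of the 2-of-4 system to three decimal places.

0.939

R = Σ_{i=2}^{4} C(4,i) p^i (1−p)^{4−i} with p = 0.733
C(4,2)·0.733^2·0.267^2 = 0.22982
C(4,3)·0.733^3·0.267^1 = 0.42061
C(4,4)·0.733^4·0.267^0 = 0.28868
Sum = 0.939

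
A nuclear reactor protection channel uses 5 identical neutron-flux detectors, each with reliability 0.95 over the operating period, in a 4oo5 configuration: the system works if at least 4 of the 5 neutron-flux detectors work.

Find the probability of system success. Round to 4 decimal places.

R = Σ_{i=4}^{5} C(5,i) p^i (1−p)^{5−i} with p = 0.95
C(5,4)·0.95^4·0.05^1 = 0.203627
C(5,5)·0.95^5·0.05^0 = 0.773781
Sum = 0.9774

0.9774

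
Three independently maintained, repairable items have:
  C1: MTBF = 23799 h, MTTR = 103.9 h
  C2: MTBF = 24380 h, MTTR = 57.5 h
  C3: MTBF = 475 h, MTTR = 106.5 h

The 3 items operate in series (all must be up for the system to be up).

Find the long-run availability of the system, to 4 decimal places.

0.8114

A(C1) = MTBF/(MTBF+MTTR) = 23799/(23799+103.9) = 0.995653
A(C2) = MTBF/(MTBF+MTTR) = 24380/(24380+57.5) = 0.997647
A(C3) = MTBF/(MTBF+MTTR) = 475/(475+106.5) = 0.816853
Series availability: 0.995653 × 0.997647 × 0.816853 = 0.8114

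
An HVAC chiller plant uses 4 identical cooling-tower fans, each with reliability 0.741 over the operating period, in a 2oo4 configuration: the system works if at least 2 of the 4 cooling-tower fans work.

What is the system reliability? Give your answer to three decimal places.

0.944

R = Σ_{i=2}^{4} C(4,i) p^i (1−p)^{4−i} with p = 0.741
C(4,2)·0.741^2·0.259^2 = 0.22100
C(4,3)·0.741^3·0.259^1 = 0.42152
C(4,4)·0.741^4·0.259^0 = 0.30149
Sum = 0.944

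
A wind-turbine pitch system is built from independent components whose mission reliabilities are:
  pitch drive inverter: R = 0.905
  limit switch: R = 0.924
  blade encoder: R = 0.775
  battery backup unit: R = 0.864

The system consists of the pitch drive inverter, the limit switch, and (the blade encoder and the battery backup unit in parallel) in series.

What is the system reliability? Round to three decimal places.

Parallel (blade encoder and battery backup unit): 1 − (1 − 0.77500)(1 − 0.86400) = 0.96940
Series (pitch drive inverter, limit switch, and [0.96940]): 0.90500 × 0.92400 × 0.96940 = 0.811

0.811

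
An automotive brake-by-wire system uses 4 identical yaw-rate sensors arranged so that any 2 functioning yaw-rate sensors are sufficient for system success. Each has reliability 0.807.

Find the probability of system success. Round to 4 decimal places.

0.9754

R = Σ_{i=2}^{4} C(4,i) p^i (1−p)^{4−i} with p = 0.807
C(4,2)·0.807^2·0.193^2 = 0.145550
C(4,3)·0.807^3·0.193^1 = 0.405731
C(4,4)·0.807^4·0.193^0 = 0.424125
Sum = 0.9754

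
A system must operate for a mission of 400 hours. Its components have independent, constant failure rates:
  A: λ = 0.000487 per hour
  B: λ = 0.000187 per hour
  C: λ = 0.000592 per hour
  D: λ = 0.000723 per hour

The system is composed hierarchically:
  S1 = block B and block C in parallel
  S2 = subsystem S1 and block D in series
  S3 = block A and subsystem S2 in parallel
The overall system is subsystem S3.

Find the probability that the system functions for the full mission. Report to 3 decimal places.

0.954

R(A) = exp(−0.000487 × 400) = 0.82300
R(B) = exp(−0.000187 × 400) = 0.92793
R(C) = exp(−0.000592 × 400) = 0.78915
R(D) = exp(−0.000723 × 400) = 0.74886
Parallel (B and C): 1 − (1 − 0.92793)(1 − 0.78915) = 0.98480
Series ([0.98480] and D): 0.98480 × 0.74886 = 0.73748
Parallel (A and [0.73748]): 1 − (1 − 0.82300)(1 − 0.73748) = 0.954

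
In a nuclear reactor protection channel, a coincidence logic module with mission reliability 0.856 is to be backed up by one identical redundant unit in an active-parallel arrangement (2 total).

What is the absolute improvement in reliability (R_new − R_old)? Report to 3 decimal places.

0.123

R_before = 0.856
R_after = 1 − (1 − 0.856)^2 = 0.979
ΔR = 0.979 − 0.856 = 0.123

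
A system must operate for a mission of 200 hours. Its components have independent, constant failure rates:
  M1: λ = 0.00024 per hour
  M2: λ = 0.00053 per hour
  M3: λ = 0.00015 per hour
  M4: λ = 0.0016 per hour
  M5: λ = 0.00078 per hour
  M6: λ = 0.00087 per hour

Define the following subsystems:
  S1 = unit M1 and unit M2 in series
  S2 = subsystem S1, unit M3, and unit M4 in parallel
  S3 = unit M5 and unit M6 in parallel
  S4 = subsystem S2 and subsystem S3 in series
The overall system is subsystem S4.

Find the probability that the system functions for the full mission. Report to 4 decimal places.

0.9758

R(M1) = exp(−0.00024 × 200) = 0.953134
R(M2) = exp(−0.00053 × 200) = 0.899425
R(M3) = exp(−0.00015 × 200) = 0.970446
R(M4) = exp(−0.0016 × 200) = 0.726149
R(M5) = exp(−0.00078 × 200) = 0.855559
R(M6) = exp(−0.00087 × 200) = 0.840297
Series (M1 and M2): 0.953134 × 0.899425 = 0.857273
Parallel ([0.857273], M3, and M4): 1 − (1 − 0.857273)(1 − 0.970446)(1 − 0.726149) = 0.998845
Parallel (M5 and M6): 1 − (1 − 0.855559)(1 − 0.840297) = 0.976932
Series ([0.998845] and [0.976932]): 0.998845 × 0.976932 = 0.9758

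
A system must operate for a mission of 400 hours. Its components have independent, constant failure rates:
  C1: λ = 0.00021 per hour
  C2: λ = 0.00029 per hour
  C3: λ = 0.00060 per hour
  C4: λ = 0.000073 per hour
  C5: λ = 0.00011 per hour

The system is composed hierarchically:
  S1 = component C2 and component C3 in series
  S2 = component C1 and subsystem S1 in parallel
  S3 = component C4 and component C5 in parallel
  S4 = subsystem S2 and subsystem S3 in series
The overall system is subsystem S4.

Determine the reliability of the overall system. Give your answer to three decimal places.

R(C1) = exp(−0.00021 × 400) = 0.91943
R(C2) = exp(−0.00029 × 400) = 0.89048
R(C3) = exp(−0.00060 × 400) = 0.78663
R(C4) = exp(−0.000073 × 400) = 0.97122
R(C5) = exp(−0.00011 × 400) = 0.95695
Series (C2 and C3): 0.89048 × 0.78663 = 0.70048
Parallel (C1 and [0.70048]): 1 − (1 − 0.91943)(1 − 0.70048) = 0.97587
Parallel (C4 and C5): 1 − (1 − 0.97122)(1 − 0.95695) = 0.99876
Series ([0.97587] and [0.99876]): 0.97587 × 0.99876 = 0.975

0.975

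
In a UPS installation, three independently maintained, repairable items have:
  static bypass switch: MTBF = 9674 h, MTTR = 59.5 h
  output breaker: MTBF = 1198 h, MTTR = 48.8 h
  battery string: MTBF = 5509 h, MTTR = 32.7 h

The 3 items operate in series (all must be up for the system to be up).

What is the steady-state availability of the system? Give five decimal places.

A(static bypass switch) = MTBF/(MTBF+MTTR) = 9674/(9674+59.5) = 0.993887
A(output breaker) = MTBF/(MTBF+MTTR) = 1198/(1198+48.8) = 0.960860
A(battery string) = MTBF/(MTBF+MTTR) = 5509/(5509+32.7) = 0.994099
Series availability: 0.993887 × 0.960860 × 0.994099 = 0.94935

0.94935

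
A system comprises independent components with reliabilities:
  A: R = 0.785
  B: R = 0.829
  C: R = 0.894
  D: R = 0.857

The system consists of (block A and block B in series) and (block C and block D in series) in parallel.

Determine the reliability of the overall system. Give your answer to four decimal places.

0.9183

Series (A and B): 0.785000 × 0.829000 = 0.650765
Series (C and D): 0.894000 × 0.857000 = 0.766158
Parallel ([0.650765] and [0.766158]): 1 − (1 − 0.650765)(1 − 0.766158) = 0.9183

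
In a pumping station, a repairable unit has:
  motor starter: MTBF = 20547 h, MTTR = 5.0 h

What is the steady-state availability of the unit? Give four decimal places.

A(motor starter) = MTBF/(MTBF+MTTR) = 20547/(20547+5.0) = 0.9998

0.9998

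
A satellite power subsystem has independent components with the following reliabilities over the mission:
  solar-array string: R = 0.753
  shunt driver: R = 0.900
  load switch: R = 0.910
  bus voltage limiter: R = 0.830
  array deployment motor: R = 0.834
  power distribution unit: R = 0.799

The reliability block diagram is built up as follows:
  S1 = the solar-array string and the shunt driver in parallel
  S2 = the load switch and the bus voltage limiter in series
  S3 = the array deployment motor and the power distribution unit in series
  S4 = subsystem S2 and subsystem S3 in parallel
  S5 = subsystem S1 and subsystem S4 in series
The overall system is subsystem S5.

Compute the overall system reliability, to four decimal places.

0.8957

Parallel (solar-array string and shunt driver): 1 − (1 − 0.753000)(1 − 0.900000) = 0.975300
Series (load switch and bus voltage limiter): 0.910000 × 0.830000 = 0.755300
Series (array deployment motor and power distribution unit): 0.834000 × 0.799000 = 0.666366
Parallel ([0.755300] and [0.666366]): 1 − (1 − 0.755300)(1 − 0.666366) = 0.918360
Series ([0.975300] and [0.918360]): 0.975300 × 0.918360 = 0.8957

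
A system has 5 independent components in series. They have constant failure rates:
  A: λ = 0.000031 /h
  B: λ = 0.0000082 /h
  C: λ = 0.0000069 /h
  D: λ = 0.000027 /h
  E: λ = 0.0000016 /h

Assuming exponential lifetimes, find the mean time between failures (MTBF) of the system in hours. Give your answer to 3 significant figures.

Series of exponential components: λ_sys = Σ λ_i
λ_sys = 0.000031 + 0.0000082 + 0.0000069 + 0.000027 + 0.0000016 = 7.4700e-05 /h
MTBF = 1 / λ_sys = 13400 h

13400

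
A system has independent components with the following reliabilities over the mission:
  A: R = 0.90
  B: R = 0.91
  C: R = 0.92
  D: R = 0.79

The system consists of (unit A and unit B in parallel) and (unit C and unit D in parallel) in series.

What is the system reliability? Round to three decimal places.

Parallel (A and B): 1 − (1 − 0.90000)(1 − 0.91000) = 0.99100
Parallel (C and D): 1 − (1 − 0.92000)(1 − 0.79000) = 0.98320
Series ([0.99100] and [0.98320]): 0.99100 × 0.98320 = 0.974

0.974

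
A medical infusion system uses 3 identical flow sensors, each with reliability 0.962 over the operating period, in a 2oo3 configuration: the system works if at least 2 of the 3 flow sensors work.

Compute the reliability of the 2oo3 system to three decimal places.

R = Σ_{i=2}^{3} C(3,i) p^i (1−p)^{3−i} with p = 0.962
C(3,2)·0.962^2·0.038^1 = 0.10550
C(3,3)·0.962^3·0.038^0 = 0.89028
Sum = 0.996

0.996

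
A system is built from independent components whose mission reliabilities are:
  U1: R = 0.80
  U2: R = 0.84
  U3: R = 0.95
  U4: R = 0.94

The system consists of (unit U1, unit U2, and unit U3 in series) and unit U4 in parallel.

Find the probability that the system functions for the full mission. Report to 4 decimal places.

Series (U1, U2, and U3): 0.800000 × 0.840000 × 0.950000 = 0.638400
Parallel ([0.638400] and U4): 1 − (1 − 0.638400)(1 − 0.940000) = 0.9783

0.9783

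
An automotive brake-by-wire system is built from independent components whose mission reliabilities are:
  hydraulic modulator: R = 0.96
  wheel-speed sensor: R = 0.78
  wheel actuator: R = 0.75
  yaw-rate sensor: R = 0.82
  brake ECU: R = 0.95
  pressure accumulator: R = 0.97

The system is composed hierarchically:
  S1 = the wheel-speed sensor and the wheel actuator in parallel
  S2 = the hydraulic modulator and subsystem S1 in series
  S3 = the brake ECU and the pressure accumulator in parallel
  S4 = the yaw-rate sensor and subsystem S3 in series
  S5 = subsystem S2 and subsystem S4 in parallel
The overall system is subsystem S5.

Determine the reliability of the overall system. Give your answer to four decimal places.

Parallel (wheel-speed sensor and wheel actuator): 1 − (1 − 0.780000)(1 − 0.750000) = 0.945000
Series (hydraulic modulator and [0.945000]): 0.960000 × 0.945000 = 0.907200
Parallel (brake ECU and pressure accumulator): 1 − (1 − 0.950000)(1 − 0.970000) = 0.998500
Series (yaw-rate sensor and [0.998500]): 0.820000 × 0.998500 = 0.818770
Parallel ([0.907200] and [0.818770]): 1 − (1 − 0.907200)(1 − 0.818770) = 0.9832

0.9832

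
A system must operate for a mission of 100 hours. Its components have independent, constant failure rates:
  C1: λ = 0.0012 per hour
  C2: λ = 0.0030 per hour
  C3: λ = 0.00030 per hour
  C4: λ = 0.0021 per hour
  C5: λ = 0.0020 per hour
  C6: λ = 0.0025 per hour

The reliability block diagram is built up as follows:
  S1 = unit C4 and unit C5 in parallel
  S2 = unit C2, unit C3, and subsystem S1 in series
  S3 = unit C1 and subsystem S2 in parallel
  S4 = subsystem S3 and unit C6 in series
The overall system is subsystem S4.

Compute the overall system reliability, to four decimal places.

R(C1) = exp(−0.0012 × 100) = 0.886920
R(C2) = exp(−0.0030 × 100) = 0.740818
R(C3) = exp(−0.00030 × 100) = 0.970446
R(C4) = exp(−0.0021 × 100) = 0.810584
R(C5) = exp(−0.0020 × 100) = 0.818731
R(C6) = exp(−0.0025 × 100) = 0.778801
Parallel (C4 and C5): 1 − (1 − 0.810584)(1 − 0.818731) = 0.965665
Series (C2, C3, and [0.965665]): 0.740818 × 0.970446 × 0.965665 = 0.694240
Parallel (C1 and [0.694240]): 1 − (1 − 0.886920)(1 − 0.694240) = 0.965425
Series ([0.965425] and C6): 0.965425 × 0.778801 = 0.7519

0.7519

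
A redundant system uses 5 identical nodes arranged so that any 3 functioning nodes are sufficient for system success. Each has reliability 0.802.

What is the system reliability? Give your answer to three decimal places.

R = Σ_{i=3}^{5} C(5,i) p^i (1−p)^{5−i} with p = 0.802
C(5,3)·0.802^3·0.198^2 = 0.20223
C(5,4)·0.802^4·0.198^1 = 0.40957
C(5,5)·0.802^5·0.198^0 = 0.33180
Sum = 0.944

0.944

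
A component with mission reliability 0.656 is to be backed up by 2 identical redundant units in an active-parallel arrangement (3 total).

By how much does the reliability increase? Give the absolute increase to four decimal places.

R_before = 0.656
R_after = 1 − (1 − 0.656)^3 = 0.9593
ΔR = 0.9593 − 0.656 = 0.3033

0.3033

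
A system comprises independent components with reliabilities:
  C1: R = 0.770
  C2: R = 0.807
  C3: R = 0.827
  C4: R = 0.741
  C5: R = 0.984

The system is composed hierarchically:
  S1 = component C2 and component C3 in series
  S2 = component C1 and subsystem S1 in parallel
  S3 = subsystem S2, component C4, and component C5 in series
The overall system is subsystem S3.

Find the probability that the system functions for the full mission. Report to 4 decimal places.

0.6734

Series (C2 and C3): 0.807000 × 0.827000 = 0.667389
Parallel (C1 and [0.667389]): 1 − (1 − 0.770000)(1 − 0.667389) = 0.923499
Series ([0.923499], C4, and C5): 0.923499 × 0.741000 × 0.984000 = 0.6734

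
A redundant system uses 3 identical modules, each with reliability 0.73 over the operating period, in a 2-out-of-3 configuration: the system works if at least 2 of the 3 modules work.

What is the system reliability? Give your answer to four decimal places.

R = Σ_{i=2}^{3} C(3,i) p^i (1−p)^{3−i} with p = 0.73
C(3,2)·0.73^2·0.27^1 = 0.431649
C(3,3)·0.73^3·0.27^0 = 0.389017
Sum = 0.8207

0.8207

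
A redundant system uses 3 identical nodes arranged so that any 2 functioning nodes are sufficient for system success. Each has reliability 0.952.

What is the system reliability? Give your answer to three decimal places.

0.993

R = Σ_{i=2}^{3} C(3,i) p^i (1−p)^{3−i} with p = 0.952
C(3,2)·0.952^2·0.048^1 = 0.13051
C(3,3)·0.952^3·0.048^0 = 0.86280
Sum = 0.993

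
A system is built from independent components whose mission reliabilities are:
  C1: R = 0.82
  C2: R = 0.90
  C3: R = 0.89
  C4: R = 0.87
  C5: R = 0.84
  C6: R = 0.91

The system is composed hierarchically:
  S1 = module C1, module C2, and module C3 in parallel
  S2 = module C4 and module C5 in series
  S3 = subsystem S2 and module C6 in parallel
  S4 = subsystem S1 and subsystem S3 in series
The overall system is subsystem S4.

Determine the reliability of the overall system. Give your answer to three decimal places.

0.974

Parallel (C1, C2, and C3): 1 − (1 − 0.82000)(1 − 0.90000)(1 − 0.89000) = 0.99802
Series (C4 and C5): 0.87000 × 0.84000 = 0.73080
Parallel ([0.73080] and C6): 1 − (1 − 0.73080)(1 − 0.91000) = 0.97577
Series ([0.99802] and [0.97577]): 0.99802 × 0.97577 = 0.974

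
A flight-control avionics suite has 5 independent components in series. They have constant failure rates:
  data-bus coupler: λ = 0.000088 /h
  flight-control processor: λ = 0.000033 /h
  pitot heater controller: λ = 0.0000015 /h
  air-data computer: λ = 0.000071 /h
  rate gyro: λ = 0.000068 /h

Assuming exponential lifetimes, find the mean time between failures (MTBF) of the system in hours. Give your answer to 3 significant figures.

Series of exponential components: λ_sys = Σ λ_i
λ_sys = 0.000088 + 0.000033 + 0.0000015 + 0.000071 + 0.000068 = 2.6150e-04 /h
MTBF = 1 / λ_sys = 3820 h

3820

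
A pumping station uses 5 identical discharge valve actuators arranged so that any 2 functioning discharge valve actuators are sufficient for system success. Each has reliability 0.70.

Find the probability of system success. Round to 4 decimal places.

0.9692

R = Σ_{i=2}^{5} C(5,i) p^i (1−p)^{5−i} with p = 0.70
C(5,2)·0.70^2·0.30^3 = 0.132300
C(5,3)·0.70^3·0.30^2 = 0.308700
C(5,4)·0.70^4·0.30^1 = 0.360150
C(5,5)·0.70^5·0.30^0 = 0.168070
Sum = 0.9692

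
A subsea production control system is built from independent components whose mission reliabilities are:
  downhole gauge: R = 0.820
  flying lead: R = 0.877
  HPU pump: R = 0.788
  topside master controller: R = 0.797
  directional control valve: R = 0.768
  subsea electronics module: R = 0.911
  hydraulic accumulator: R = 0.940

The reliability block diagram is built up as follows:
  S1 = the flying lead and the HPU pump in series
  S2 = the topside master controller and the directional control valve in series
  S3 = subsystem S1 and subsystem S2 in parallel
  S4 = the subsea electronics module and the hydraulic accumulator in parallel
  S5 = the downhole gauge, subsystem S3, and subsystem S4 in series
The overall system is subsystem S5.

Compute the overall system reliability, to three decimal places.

0.718

Series (flying lead and HPU pump): 0.87700 × 0.78800 = 0.69108
Series (topside master controller and directional control valve): 0.79700 × 0.76800 = 0.61210
Parallel ([0.69108] and [0.61210]): 1 − (1 − 0.69108)(1 − 0.61210) = 0.88017
Parallel (subsea electronics module and hydraulic accumulator): 1 − (1 − 0.91100)(1 − 0.94000) = 0.99466
Series (downhole gauge, [0.88017], and [0.99466]): 0.82000 × 0.88017 × 0.99466 = 0.718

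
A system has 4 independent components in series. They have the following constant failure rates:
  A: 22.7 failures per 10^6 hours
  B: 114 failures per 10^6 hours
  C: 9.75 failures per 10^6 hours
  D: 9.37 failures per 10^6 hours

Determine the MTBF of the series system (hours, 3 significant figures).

Series of exponential components: λ_sys = Σ λ_i
λ_sys = 0.0000227 + 0.000114 + 0.00000975 + 0.00000937 = 1.5582e-04 /h
MTBF = 1 / λ_sys = 6420 h

6420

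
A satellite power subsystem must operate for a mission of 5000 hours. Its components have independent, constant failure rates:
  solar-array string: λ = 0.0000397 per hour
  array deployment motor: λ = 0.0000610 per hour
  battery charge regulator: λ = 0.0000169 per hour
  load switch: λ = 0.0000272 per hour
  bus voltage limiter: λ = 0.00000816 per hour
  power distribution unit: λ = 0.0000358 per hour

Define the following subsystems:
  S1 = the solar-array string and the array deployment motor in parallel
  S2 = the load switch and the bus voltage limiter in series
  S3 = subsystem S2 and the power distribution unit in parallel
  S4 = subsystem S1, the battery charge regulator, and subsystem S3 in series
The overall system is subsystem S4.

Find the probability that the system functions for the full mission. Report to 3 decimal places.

0.852

R(solar-array string) = exp(−0.0000397 × 5000) = 0.81996
R(array deployment motor) = exp(−0.0000610 × 5000) = 0.73712
R(battery charge regulator) = exp(−0.0000169 × 5000) = 0.91897
R(load switch) = exp(−0.0000272 × 5000) = 0.87284
R(bus voltage limiter) = exp(−0.00000816 × 5000) = 0.96002
R(power distribution unit) = exp(−0.0000358 × 5000) = 0.83611
Parallel (solar-array string and array deployment motor): 1 − (1 − 0.81996)(1 − 0.73712) = 0.95267
Series (load switch and bus voltage limiter): 0.87284 × 0.96002 = 0.83794
Parallel ([0.83794] and power distribution unit): 1 − (1 − 0.83794)(1 − 0.83611) = 0.97344
Series ([0.95267], battery charge regulator, and [0.97344]): 0.95267 × 0.91897 × 0.97344 = 0.852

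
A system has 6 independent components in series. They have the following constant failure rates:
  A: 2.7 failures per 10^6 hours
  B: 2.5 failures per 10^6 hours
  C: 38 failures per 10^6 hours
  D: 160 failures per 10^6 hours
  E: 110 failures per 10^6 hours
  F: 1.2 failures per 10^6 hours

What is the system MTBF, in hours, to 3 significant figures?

Series of exponential components: λ_sys = Σ λ_i
λ_sys = 0.0000027 + 0.0000025 + 0.000038 + 0.00016 + 0.00011 + 0.0000012 = 3.1440e-04 /h
MTBF = 1 / λ_sys = 3180 h

3180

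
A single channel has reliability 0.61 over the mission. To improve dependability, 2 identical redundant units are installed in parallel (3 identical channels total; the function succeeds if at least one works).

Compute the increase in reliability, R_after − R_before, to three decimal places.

R_before = 0.61
R_after = 1 − (1 − 0.61)^3 = 0.941
ΔR = 0.941 − 0.61 = 0.331

0.331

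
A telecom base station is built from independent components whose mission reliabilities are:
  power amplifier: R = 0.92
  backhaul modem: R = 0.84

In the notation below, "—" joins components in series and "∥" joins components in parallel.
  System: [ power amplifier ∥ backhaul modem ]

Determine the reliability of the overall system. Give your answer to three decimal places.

Parallel (power amplifier and backhaul modem): 1 − (1 − 0.92000)(1 − 0.84000) = 0.987

0.987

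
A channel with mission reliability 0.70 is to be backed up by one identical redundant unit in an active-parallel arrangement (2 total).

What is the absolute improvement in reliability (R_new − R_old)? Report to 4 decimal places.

0.2100

R_before = 0.70
R_after = 1 − (1 − 0.70)^2 = 0.9100
ΔR = 0.9100 − 0.70 = 0.2100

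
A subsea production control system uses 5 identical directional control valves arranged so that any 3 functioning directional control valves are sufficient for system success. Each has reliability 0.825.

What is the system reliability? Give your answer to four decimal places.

0.9595

R = Σ_{i=3}^{5} C(5,i) p^i (1−p)^{5−i} with p = 0.825
C(5,3)·0.825^3·0.175^2 = 0.171964
C(5,4)·0.825^4·0.175^1 = 0.405344
C(5,5)·0.825^5·0.175^0 = 0.382182
Sum = 0.9595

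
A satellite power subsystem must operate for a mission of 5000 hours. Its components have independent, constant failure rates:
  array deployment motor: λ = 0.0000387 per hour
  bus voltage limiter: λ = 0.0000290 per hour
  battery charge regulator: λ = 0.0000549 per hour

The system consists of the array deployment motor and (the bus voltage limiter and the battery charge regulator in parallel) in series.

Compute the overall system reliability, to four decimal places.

R(array deployment motor) = exp(−0.0000387 × 5000) = 0.824070
R(bus voltage limiter) = exp(−0.0000290 × 5000) = 0.865022
R(battery charge regulator) = exp(−0.0000549 × 5000) = 0.759952
Parallel (bus voltage limiter and battery charge regulator): 1 − (1 − 0.865022)(1 − 0.759952) = 0.967599
Series (array deployment motor and [0.967599]): 0.824070 × 0.967599 = 0.7974

0.7974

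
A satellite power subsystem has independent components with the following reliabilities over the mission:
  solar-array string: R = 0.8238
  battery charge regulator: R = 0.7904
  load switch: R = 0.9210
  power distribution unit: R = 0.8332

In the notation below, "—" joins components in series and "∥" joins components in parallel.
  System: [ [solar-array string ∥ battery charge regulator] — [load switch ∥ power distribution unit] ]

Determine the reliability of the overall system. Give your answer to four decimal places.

Parallel (solar-array string and battery charge regulator): 1 − (1 − 0.823800)(1 − 0.790400) = 0.963068
Parallel (load switch and power distribution unit): 1 − (1 − 0.921000)(1 − 0.833200) = 0.986823
Series ([0.963068] and [0.986823]): 0.963068 × 0.986823 = 0.9504

0.9504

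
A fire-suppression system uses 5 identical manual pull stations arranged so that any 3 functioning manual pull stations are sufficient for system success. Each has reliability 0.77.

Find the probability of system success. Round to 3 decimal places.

0.916

R = Σ_{i=3}^{5} C(5,i) p^i (1−p)^{5−i} with p = 0.77
C(5,3)·0.77^3·0.23^2 = 0.24151
C(5,4)·0.77^4·0.23^1 = 0.40426
C(5,5)·0.77^5·0.23^0 = 0.27068
Sum = 0.916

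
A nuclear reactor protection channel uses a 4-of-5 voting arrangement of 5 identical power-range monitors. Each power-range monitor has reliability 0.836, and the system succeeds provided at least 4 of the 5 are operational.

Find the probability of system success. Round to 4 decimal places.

R = Σ_{i=4}^{5} C(5,i) p^i (1−p)^{5−i} with p = 0.836
C(5,4)·0.836^4·0.164^1 = 0.400534
C(5,5)·0.836^5·0.164^0 = 0.408349
Sum = 0.8089

0.8089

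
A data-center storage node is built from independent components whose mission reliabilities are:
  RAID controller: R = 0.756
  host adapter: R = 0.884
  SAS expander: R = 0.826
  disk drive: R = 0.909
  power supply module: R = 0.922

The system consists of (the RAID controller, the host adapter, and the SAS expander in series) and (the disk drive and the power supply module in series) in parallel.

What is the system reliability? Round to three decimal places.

Series (RAID controller, host adapter, and SAS expander): 0.75600 × 0.88400 × 0.82600 = 0.55202
Series (disk drive and power supply module): 0.90900 × 0.92200 = 0.83810
Parallel ([0.55202] and [0.83810]): 1 − (1 − 0.55202)(1 − 0.83810) = 0.927

0.927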